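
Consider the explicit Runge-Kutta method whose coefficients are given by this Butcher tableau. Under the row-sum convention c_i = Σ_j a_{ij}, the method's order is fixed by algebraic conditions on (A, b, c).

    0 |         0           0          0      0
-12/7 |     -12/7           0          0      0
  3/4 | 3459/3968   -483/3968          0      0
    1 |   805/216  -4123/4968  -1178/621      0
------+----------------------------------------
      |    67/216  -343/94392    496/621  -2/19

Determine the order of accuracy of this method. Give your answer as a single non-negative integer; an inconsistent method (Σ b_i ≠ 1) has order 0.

b = (67/216, -343/94392, 496/621, -2/19)
c = (0, -12/7, 3/4, 1)
Ac = (0, 0, 207/992, 0)
Σ b_i: 67/216·1 + (-343/94392)·1 + 496/621·1 + (-2/19)·1 = 1 ✓
b·c: (-343/94392)·(-12/7) + 496/621·3/4 + (-2/19)·1 = 1/2 ✓
b·c²: (-343/94392)·144/49 + 496/621·9/16 + (-2/19)·1 = 1/3 ✓
b·Ac: 496/621·207/992 = 1/6 ✓
b·c³: (-343/94392)·(-1728/343) + 496/621·27/64 + (-2/19)·1 = 1/4 ✓
b·(c∘Ac): 496/621·621/3968 = 1/8 ✓
b·Ac²: 496/621·(-621/1736) + (-2/19)·(-589/168) = 1/12 ✓
b·A²c: (-2/19)·(-19/48) = 1/24 ✓; 4 stages ⇒ order 4.

4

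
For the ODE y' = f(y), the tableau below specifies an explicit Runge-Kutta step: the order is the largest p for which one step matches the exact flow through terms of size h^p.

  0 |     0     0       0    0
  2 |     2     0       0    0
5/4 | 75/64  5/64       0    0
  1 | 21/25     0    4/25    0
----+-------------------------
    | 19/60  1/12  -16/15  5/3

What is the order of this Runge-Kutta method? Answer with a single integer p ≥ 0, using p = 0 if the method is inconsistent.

b = (19/60, 1/12, -16/15, 5/3)
c = (0, 2, 5/4, 1)
Ac = (0, 0, 5/32, 1/5)
Σ b_i: 19/60·1 + 1/12·1 + (-16/15)·1 + 5/3·1 = 1 ✓
b·c: 1/12·2 + (-16/15)·5/4 + 5/3·1 = 1/2 ✓
b·c²: 1/12·4 + (-16/15)·25/16 + 5/3·1 = 1/3 ✓
b·Ac: (-16/15)·5/32 + 5/3·1/5 = 1/6 ✓
b·c³: 1/12·8 + (-16/15)·125/64 + 5/3·1 = 1/4 ✓
b·(c∘Ac): (-16/15)·25/128 + 5/3·1/5 = 1/8 ✓
b·Ac²: (-16/15)·5/16 + 5/3·1/4 = 1/12 ✓
b·A²c: 5/3·1/40 = 1/24 ✓; 4 stages ⇒ order 4.

4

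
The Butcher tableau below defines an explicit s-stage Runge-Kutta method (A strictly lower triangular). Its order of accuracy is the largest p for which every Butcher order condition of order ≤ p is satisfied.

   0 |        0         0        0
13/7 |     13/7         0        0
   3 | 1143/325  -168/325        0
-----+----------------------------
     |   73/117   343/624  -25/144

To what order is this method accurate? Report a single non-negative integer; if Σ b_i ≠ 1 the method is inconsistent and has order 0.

3

b = (73/117, 343/624, -25/144)
c = (0, 13/7, 3)
Ac = (0, 0, -24/25)
Σ b_i: 73/117·1 + 343/624·1 + (-25/144)·1 = 1 ✓
b·c: 343/624·13/7 + (-25/144)·3 = 1/2 ✓
b·c²: 343/624·169/49 + (-25/144)·9 = 1/3 ✓
b·Ac: (-25/144)·(-24/25) = 1/6 ✓; 3 stages ⇒ order 3.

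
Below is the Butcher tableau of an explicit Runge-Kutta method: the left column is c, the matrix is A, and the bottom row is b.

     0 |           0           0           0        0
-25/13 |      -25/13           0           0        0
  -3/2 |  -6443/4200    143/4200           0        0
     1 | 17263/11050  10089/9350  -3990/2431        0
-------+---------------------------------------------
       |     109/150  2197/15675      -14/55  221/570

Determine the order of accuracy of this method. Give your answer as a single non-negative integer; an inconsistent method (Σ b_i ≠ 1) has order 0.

b = (109/150, 2197/15675, -14/55, 221/570)
c = (0, -25/13, -3/2, 1)
Ac = (0, 0, -11/168, 171/442)
Σ b_i: 109/150·1 + 2197/15675·1 + (-14/55)·1 + 221/570·1 = 1 ✓
b·c: 2197/15675·(-25/13) + (-14/55)·(-3/2) + 221/570·1 = 1/2 ✓
b·c²: 2197/15675·625/169 + (-14/55)·9/4 + 221/570·1 = 1/3 ✓
b·Ac: (-14/55)·(-11/168) + 221/570·171/442 = 1/6 ✓
b·c³: 2197/15675·(-15625/2197) + (-14/55)·(-27/8) + 221/570·1 = 1/4 ✓
b·(c∘Ac): (-14/55)·11/112 + 221/570·171/442 = 1/8 ✓
b·Ac²: (-14/55)·275/2184 + 221/570·855/2873 = 1/12 ✓
b·A²c: 221/570·95/884 = 1/24 ✓; 4 stages ⇒ order 4.

4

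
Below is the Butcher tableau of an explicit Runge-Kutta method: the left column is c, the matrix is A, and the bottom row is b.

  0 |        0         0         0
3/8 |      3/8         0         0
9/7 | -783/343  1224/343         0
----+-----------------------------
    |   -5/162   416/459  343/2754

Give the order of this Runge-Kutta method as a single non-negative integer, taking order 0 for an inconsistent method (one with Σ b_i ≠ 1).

b = (-5/162, 416/459, 343/2754)
c = (0, 3/8, 9/7)
Ac = (0, 0, 459/343)
Σ b_i: (-5/162)·1 + 416/459·1 + 343/2754·1 = 1 ✓
b·c: 416/459·3/8 + 343/2754·9/7 = 1/2 ✓
b·c²: 416/459·9/64 + 343/2754·81/49 = 1/3 ✓
b·Ac: 343/2754·459/343 = 1/6 ✓; 3 stages ⇒ order 3.

3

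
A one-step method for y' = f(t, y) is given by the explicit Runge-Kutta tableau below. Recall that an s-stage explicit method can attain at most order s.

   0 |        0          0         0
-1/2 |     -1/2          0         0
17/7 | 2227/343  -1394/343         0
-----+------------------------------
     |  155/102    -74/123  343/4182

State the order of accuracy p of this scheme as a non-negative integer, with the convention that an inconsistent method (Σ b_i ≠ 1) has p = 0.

3

b = (155/102, -74/123, 343/4182)
c = (0, -1/2, 17/7)
Ac = (0, 0, 697/343)
Σ b_i: 155/102·1 + (-74/123)·1 + 343/4182·1 = 1 ✓
b·c: (-74/123)·(-1/2) + 343/4182·17/7 = 1/2 ✓
b·c²: (-74/123)·1/4 + 343/4182·289/49 = 1/3 ✓
b·Ac: 343/4182·697/343 = 1/6 ✓; 3 stages ⇒ order 3.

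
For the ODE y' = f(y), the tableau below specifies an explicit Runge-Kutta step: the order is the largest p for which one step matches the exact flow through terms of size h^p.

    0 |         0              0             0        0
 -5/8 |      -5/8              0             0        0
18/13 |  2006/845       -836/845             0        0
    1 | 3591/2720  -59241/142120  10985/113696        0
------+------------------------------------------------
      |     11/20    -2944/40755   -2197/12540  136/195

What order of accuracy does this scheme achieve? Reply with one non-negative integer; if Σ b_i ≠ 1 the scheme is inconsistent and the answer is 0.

b = (11/20, -2944/40755, -2197/12540, 136/195)
c = (0, -5/8, 18/13, 1)
Ac = (0, 0, 209/338, 429/1088)
Σ b_i: 11/20·1 + (-2944/40755)·1 + (-2197/12540)·1 + 136/195·1 = 1 ✓
b·c: (-2944/40755)·(-5/8) + (-2197/12540)·18/13 + 136/195·1 = 1/2 ✓
b·c²: (-2944/40755)·25/64 + (-2197/12540)·324/169 + 136/195·1 = 1/3 ✓
b·Ac: (-2197/12540)·209/338 + 136/195·429/1088 = 1/6 ✓
b·c³: (-2944/40755)·(-125/512) + (-2197/12540)·5832/2197 + 136/195·1 = 1/4 ✓
b·(c∘Ac): (-2197/12540)·1881/2197 + 136/195·429/1088 = 1/8 ✓
b·Ac²: (-2197/12540)·(-1045/2704) + 136/195·195/8704 = 1/12 ✓
b·A²c: 136/195·65/1088 = 1/24 ✓; 4 stages ⇒ order 4.

4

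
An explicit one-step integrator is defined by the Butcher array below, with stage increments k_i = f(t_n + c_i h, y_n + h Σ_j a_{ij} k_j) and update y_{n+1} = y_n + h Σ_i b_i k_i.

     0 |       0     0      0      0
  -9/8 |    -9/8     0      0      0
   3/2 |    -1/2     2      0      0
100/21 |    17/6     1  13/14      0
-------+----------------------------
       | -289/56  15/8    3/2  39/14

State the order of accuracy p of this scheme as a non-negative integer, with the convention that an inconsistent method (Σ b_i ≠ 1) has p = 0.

b = (-289/56, 15/8, 3/2, 39/14)
c = (0, -9/8, 3/2, 100/21)
Ac = (0, 0, -9/4, 15/56)
Σ b_i: (-289/56)·1 + 15/8·1 + 3/2·1 + 39/14·1 = 1 ✓
b·c: 15/8·(-9/8) + 3/2·3/2 + 39/14·100/21 = 42041/3136 ≠ 1/2 ⇒ order 1.

1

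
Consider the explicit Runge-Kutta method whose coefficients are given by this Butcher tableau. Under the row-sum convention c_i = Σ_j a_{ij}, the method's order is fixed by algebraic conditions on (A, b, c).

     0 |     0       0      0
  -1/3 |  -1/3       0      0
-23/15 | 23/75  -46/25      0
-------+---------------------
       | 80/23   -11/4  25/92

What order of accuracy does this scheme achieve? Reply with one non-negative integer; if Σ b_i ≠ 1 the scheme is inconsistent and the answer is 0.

3

b = (80/23, -11/4, 25/92)
c = (0, -1/3, -23/15)
Ac = (0, 0, 46/75)
Σ b_i: 80/23·1 + (-11/4)·1 + 25/92·1 = 1 ✓
b·c: (-11/4)·(-1/3) + 25/92·(-23/15) = 1/2 ✓
b·c²: (-11/4)·1/9 + 25/92·529/225 = 1/3 ✓
b·Ac: 25/92·46/75 = 1/6 ✓; 3 stages ⇒ order 3.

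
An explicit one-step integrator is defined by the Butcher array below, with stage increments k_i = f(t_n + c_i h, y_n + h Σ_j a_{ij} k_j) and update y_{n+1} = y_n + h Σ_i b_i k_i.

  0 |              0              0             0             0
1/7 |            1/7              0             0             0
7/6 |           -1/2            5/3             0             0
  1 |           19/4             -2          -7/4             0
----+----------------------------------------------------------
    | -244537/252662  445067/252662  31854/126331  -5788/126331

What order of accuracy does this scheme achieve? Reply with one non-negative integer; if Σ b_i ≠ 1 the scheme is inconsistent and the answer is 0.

3

b = (-244537/252662, 445067/252662, 31854/126331, -5788/126331)
c = (0, 1/7, 7/6, 1)
Ac = (0, 0, 5/21, -391/168)
Σ b_i: (-244537/252662)·1 + 445067/252662·1 + 31854/126331·1 + (-5788/126331)·1 = 1 ✓
b·c: 445067/252662·1/7 + 31854/126331·7/6 + (-5788/126331)·1 = 1/2 ✓
b·c²: 445067/252662·1/49 + 31854/126331·49/36 + (-5788/126331)·1 = 1/3 ✓
b·Ac: 31854/126331·5/21 + (-5788/126331)·(-391/168) = 1/6 ✓
b·c³: 445067/252662·1/343 + 31854/126331·343/216 + (-5788/126331)·1 = 11451827/31835412 ≠ 1/4 ⇒ order 3.
b·(c∘Ac): 31854/126331·5/18 + (-5788/126331)·(-391/168) = 312469/1768634 ≠ 1/8
b·Ac²: 31854/126331·5/147 + (-5788/126331)·(-17095/7056) = 3806815/31835412 ≠ 1/12
b·A²c: (-5788/126331)·(-5/12) = 7235/378993 ≠ 1/24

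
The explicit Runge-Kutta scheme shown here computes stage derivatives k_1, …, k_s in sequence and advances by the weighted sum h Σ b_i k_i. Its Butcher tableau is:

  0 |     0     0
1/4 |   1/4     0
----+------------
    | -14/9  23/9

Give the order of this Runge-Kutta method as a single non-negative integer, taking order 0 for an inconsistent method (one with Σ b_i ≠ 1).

1

b = (-14/9, 23/9)
c = (0, 1/4)
Σ b_i: (-14/9)·1 + 23/9·1 = 1 ✓
b·c: 23/9·1/4 = 23/36 ≠ 1/2 ⇒ order 1.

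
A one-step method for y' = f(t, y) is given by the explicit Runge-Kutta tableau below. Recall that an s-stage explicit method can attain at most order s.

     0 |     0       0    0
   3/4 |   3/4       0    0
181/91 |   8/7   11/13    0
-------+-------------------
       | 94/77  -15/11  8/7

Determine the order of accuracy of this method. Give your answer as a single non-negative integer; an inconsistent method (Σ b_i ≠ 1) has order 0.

1

b = (94/77, -15/11, 8/7)
c = (0, 3/4, 181/91)
Ac = (0, 0, 33/52)
Σ b_i: 94/77·1 + (-15/11)·1 + 8/7·1 = 1 ✓
b·c: (-15/11)·3/4 + 8/7·181/91 = 35047/28028 ≠ 1/2 ⇒ order 1.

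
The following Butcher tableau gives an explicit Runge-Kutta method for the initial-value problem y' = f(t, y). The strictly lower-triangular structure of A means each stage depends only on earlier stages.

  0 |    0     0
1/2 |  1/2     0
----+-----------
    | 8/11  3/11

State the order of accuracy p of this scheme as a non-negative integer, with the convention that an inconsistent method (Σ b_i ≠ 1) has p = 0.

b = (8/11, 3/11)
c = (0, 1/2)
Σ b_i: 8/11·1 + 3/11·1 = 1 ✓
b·c: 3/11·1/2 = 3/22 ≠ 1/2 ⇒ order 1.

1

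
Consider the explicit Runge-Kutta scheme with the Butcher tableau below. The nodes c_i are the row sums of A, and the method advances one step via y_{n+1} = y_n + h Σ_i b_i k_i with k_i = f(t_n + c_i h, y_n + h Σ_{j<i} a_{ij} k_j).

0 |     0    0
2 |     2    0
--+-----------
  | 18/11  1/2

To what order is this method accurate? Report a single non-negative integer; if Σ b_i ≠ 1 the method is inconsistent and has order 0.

b = (18/11, 1/2)
c = (0, 2)
Σ b_i: 18/11·1 + 1/2·1 = 47/22 ≠ 1 ⇒ order 0.

0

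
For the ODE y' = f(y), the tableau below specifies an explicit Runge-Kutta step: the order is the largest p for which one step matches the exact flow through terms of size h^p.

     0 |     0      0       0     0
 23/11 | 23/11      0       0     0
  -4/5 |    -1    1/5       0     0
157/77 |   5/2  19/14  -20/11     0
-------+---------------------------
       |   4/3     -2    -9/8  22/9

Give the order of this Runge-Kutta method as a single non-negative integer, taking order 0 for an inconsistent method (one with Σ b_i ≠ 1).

0

b = (4/3, -2, -9/8, 22/9)
c = (0, 23/11, -4/5, 157/77)
Ac = (0, 0, 23/55, 661/154)
Σ b_i: 4/3·1 + (-2)·1 + (-9/8)·1 + 22/9·1 = 47/72 ≠ 1 ⇒ order 0.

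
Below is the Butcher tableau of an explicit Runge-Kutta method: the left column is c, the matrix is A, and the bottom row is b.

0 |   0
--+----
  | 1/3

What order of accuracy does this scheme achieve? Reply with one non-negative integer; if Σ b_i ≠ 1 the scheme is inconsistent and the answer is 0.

b = (1/3)
c = (0)
Σ b_i: 1/3·1 = 1/3 ≠ 1 ⇒ order 0.

0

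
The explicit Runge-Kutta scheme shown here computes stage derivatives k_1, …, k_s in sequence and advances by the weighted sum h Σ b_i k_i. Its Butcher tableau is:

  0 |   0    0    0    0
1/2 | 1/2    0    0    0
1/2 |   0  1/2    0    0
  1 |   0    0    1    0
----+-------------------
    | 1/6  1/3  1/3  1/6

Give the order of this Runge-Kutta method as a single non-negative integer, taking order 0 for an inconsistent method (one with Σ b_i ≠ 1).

b = (1/6, 1/3, 1/3, 1/6)
c = (0, 1/2, 1/2, 1)
Ac = (0, 0, 1/4, 1/2)
Σ b_i: 1/6·1 + 1/3·1 + 1/3·1 + 1/6·1 = 1 ✓
b·c: 1/3·1/2 + 1/3·1/2 + 1/6·1 = 1/2 ✓
b·c²: 1/3·1/4 + 1/3·1/4 + 1/6·1 = 1/3 ✓
b·Ac: 1/3·1/4 + 1/6·1/2 = 1/6 ✓
b·c³: 1/3·1/8 + 1/3·1/8 + 1/6·1 = 1/4 ✓
b·(c∘Ac): 1/3·1/8 + 1/6·1/2 = 1/8 ✓
b·Ac²: 1/3·1/8 + 1/6·1/4 = 1/12 ✓
b·A²c: 1/6·1/4 = 1/24 ✓; 4 stages ⇒ order 4.

4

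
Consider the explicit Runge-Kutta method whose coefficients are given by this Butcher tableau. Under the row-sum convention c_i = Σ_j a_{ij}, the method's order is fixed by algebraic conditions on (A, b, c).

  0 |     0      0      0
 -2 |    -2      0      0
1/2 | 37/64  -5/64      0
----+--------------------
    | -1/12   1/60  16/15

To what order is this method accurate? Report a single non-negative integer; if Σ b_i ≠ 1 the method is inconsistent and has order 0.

3

b = (-1/12, 1/60, 16/15)
c = (0, -2, 1/2)
Ac = (0, 0, 5/32)
Σ b_i: (-1/12)·1 + 1/60·1 + 16/15·1 = 1 ✓
b·c: 1/60·(-2) + 16/15·1/2 = 1/2 ✓
b·c²: 1/60·4 + 16/15·1/4 = 1/3 ✓
b·Ac: 16/15·5/32 = 1/6 ✓; 3 stages ⇒ order 3.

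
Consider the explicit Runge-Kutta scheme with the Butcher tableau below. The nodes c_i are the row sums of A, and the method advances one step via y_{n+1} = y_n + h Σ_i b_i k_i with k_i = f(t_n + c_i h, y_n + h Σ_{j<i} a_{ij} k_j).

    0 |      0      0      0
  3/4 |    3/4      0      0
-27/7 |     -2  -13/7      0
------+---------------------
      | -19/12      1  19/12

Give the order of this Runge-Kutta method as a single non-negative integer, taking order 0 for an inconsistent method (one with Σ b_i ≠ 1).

1

b = (-19/12, 1, 19/12)
c = (0, 3/4, -27/7)
Ac = (0, 0, -39/28)
Σ b_i: (-19/12)·1 + 1·1 + 19/12·1 = 1 ✓
b·c: 1·3/4 + 19/12·(-27/7) = -75/14 ≠ 1/2 ⇒ order 1.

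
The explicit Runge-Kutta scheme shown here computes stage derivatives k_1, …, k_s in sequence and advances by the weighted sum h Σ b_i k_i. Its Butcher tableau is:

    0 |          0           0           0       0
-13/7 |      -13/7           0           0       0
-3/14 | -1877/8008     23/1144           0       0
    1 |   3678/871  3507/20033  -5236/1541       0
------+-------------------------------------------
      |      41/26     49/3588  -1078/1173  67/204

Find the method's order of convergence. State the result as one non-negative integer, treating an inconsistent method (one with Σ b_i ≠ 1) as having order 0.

b = (41/26, 49/3588, -1078/1173, 67/204)
c = (0, -13/7, -3/14, 1)
Ac = (0, 0, -23/616, 27/67)
Σ b_i: 41/26·1 + 49/3588·1 + (-1078/1173)·1 + 67/204·1 = 1 ✓
b·c: 49/3588·(-13/7) + (-1078/1173)·(-3/14) + 67/204·1 = 1/2 ✓
b·c²: 49/3588·169/49 + (-1078/1173)·9/196 + 67/204·1 = 1/3 ✓
b·Ac: (-1078/1173)·(-23/616) + 67/204·27/67 = 1/6 ✓
b·c³: 49/3588·(-2197/343) + (-1078/1173)·(-27/2744) + 67/204·1 = 1/4 ✓
b·(c∘Ac): (-1078/1173)·69/8624 + 67/204·27/67 = 1/8 ✓
b·Ac²: (-1078/1173)·299/4312 + 67/204·30/67 = 1/12 ✓
b·A²c: 67/204·17/134 = 1/24 ✓; 4 stages ⇒ order 4.

4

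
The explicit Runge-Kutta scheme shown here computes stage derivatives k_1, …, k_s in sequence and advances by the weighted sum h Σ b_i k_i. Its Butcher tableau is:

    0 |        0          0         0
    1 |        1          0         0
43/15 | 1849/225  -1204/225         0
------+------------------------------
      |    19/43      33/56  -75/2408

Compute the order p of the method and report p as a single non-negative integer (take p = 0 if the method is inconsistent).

b = (19/43, 33/56, -75/2408)
c = (0, 1, 43/15)
Ac = (0, 0, -1204/225)
Σ b_i: 19/43·1 + 33/56·1 + (-75/2408)·1 = 1 ✓
b·c: 33/56·1 + (-75/2408)·43/15 = 1/2 ✓
b·c²: 33/56·1 + (-75/2408)·1849/225 = 1/3 ✓
b·Ac: (-75/2408)·(-1204/225) = 1/6 ✓; 3 stages ⇒ order 3.

3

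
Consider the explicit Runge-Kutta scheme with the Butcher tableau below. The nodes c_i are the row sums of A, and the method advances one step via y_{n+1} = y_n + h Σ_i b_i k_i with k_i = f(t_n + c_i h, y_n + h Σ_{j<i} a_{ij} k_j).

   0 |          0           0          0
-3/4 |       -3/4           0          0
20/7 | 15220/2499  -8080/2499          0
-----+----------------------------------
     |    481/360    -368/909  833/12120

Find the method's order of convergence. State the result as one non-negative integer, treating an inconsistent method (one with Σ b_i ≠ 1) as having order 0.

3

b = (481/360, -368/909, 833/12120)
c = (0, -3/4, 20/7)
Ac = (0, 0, 2020/833)
Σ b_i: 481/360·1 + (-368/909)·1 + 833/12120·1 = 1 ✓
b·c: (-368/909)·(-3/4) + 833/12120·20/7 = 1/2 ✓
b·c²: (-368/909)·9/16 + 833/12120·400/49 = 1/3 ✓
b·Ac: 833/12120·2020/833 = 1/6 ✓; 3 stages ⇒ order 3.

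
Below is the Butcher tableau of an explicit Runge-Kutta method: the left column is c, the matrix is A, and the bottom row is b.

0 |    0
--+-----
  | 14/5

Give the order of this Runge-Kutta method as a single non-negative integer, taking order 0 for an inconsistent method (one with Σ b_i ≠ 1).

b = (14/5)
c = (0)
Σ b_i: 14/5·1 = 14/5 ≠ 1 ⇒ order 0.

0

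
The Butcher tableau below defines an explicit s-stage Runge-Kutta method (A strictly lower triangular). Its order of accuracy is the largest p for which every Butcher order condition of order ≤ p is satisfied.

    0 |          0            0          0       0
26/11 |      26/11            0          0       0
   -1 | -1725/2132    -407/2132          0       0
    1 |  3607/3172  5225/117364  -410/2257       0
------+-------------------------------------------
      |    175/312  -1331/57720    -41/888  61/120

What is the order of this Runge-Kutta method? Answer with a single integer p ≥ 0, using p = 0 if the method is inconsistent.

b = (175/312, -1331/57720, -41/888, 61/120)
c = (0, 26/11, -1, 1)
Ac = (0, 0, -37/82, 35/122)
Σ b_i: 175/312·1 + (-1331/57720)·1 + (-41/888)·1 + 61/120·1 = 1 ✓
b·c: (-1331/57720)·26/11 + (-41/888)·(-1) + 61/120·1 = 1/2 ✓
b·c²: (-1331/57720)·676/121 + (-41/888)·1 + 61/120·1 = 1/3 ✓
b·Ac: (-41/888)·(-37/82) + 61/120·35/122 = 1/6 ✓
b·c³: (-1331/57720)·17576/1331 + (-41/888)·(-1) + 61/120·1 = 1/4 ✓
b·(c∘Ac): (-41/888)·37/82 + 61/120·35/122 = 1/8 ✓
b·Ac²: (-41/888)·(-481/451) + 61/120·45/671 = 1/12 ✓
b·A²c: 61/120·5/61 = 1/24 ✓; 4 stages ⇒ order 4.

4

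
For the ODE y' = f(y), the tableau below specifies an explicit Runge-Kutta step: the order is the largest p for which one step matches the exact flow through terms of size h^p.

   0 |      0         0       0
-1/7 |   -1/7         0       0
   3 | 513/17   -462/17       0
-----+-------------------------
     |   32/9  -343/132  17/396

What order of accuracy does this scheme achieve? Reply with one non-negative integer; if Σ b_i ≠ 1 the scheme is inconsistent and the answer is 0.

3

b = (32/9, -343/132, 17/396)
c = (0, -1/7, 3)
Ac = (0, 0, 66/17)
Σ b_i: 32/9·1 + (-343/132)·1 + 17/396·1 = 1 ✓
b·c: (-343/132)·(-1/7) + 17/396·3 = 1/2 ✓
b·c²: (-343/132)·1/49 + 17/396·9 = 1/3 ✓
b·Ac: 17/396·66/17 = 1/6 ✓; 3 stages ⇒ order 3.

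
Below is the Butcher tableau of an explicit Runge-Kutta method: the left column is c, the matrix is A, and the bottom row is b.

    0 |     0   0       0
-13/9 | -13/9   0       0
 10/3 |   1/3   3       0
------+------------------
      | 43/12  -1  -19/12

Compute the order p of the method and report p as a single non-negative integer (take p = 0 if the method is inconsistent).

b = (43/12, -1, -19/12)
c = (0, -13/9, 10/3)
Ac = (0, 0, -13/3)
Σ b_i: 43/12·1 + (-1)·1 + (-19/12)·1 = 1 ✓
b·c: (-1)·(-13/9) + (-19/12)·10/3 = -23/6 ≠ 1/2 ⇒ order 1.

1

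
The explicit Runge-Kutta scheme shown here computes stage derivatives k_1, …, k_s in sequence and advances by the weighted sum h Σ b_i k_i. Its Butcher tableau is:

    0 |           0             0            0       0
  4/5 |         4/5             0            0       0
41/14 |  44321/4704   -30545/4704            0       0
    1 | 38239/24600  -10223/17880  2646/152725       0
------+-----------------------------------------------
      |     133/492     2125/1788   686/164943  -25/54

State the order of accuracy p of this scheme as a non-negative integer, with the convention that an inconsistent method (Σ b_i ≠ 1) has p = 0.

4

b = (133/492, 2125/1788, 686/164943, -25/54)
c = (0, 4/5, 41/14, 1)
Ac = (0, 0, -6109/1176, -61/150)
Σ b_i: 133/492·1 + 2125/1788·1 + 686/164943·1 + (-25/54)·1 = 1 ✓
b·c: 2125/1788·4/5 + 686/164943·41/14 + (-25/54)·1 = 1/2 ✓
b·c²: 2125/1788·16/25 + 686/164943·1681/196 + (-25/54)·1 = 1/3 ✓
b·Ac: 686/164943·(-6109/1176) + (-25/54)·(-61/150) = 1/6 ✓
b·c³: 2125/1788·64/125 + 686/164943·68921/2744 + (-25/54)·1 = 1/4 ✓
b·(c∘Ac): 686/164943·(-250469/16464) + (-25/54)·(-61/150) = 1/8 ✓
b·Ac²: 686/164943·(-6109/1470) + (-25/54)·(-163/750) = 1/12 ✓
b·A²c: (-25/54)·(-9/100) = 1/24 ✓; 4 stages ⇒ order 4.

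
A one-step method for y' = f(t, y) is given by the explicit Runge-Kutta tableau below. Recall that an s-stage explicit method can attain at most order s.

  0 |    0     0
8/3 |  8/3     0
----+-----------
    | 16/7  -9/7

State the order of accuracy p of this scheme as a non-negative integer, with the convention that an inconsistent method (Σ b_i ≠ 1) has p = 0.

b = (16/7, -9/7)
c = (0, 8/3)
Σ b_i: 16/7·1 + (-9/7)·1 = 1 ✓
b·c: (-9/7)·8/3 = -24/7 ≠ 1/2 ⇒ order 1.

1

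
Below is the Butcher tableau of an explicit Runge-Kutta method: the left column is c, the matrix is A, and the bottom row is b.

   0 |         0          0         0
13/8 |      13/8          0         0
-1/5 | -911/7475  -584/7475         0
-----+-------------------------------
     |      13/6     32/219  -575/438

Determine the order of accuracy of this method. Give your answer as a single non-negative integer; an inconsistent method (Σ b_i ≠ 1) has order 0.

3

b = (13/6, 32/219, -575/438)
c = (0, 13/8, -1/5)
Ac = (0, 0, -73/575)
Σ b_i: 13/6·1 + 32/219·1 + (-575/438)·1 = 1 ✓
b·c: 32/219·13/8 + (-575/438)·(-1/5) = 1/2 ✓
b·c²: 32/219·169/64 + (-575/438)·1/25 = 1/3 ✓
b·Ac: (-575/438)·(-73/575) = 1/6 ✓; 3 stages ⇒ order 3.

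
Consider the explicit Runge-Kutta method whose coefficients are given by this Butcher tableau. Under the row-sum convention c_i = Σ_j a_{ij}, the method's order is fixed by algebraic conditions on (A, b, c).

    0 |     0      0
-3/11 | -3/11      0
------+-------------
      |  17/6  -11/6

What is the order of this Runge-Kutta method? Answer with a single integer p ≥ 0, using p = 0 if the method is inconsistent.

b = (17/6, -11/6)
c = (0, -3/11)
Σ b_i: 17/6·1 + (-11/6)·1 = 1 ✓
b·c: (-11/6)·(-3/11) = 1/2 ✓; 2 stages ⇒ order 2.

2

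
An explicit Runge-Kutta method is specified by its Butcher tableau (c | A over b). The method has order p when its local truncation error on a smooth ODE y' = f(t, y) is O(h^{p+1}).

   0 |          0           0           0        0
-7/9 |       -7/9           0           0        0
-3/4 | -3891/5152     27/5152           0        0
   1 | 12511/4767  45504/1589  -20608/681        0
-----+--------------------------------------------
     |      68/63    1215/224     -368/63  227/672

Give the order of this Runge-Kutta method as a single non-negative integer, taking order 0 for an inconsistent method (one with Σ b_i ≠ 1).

b = (68/63, 1215/224, -368/63, 227/672)
c = (0, -7/9, -3/4, 1)
Ac = (0, 0, -3/736, 96/227)
Σ b_i: 68/63·1 + 1215/224·1 + (-368/63)·1 + 227/672·1 = 1 ✓
b·c: 1215/224·(-7/9) + (-368/63)·(-3/4) + 227/672·1 = 1/2 ✓
b·c²: 1215/224·49/81 + (-368/63)·9/16 + 227/672·1 = 1/3 ✓
b·Ac: (-368/63)·(-3/736) + 227/672·96/227 = 1/6 ✓
b·c³: 1215/224·(-343/729) + (-368/63)·(-27/64) + 227/672·1 = 1/4 ✓
b·(c∘Ac): (-368/63)·9/2944 + 227/672·96/227 = 1/8 ✓
b·Ac²: (-368/63)·7/2208 + 227/672·616/2043 = 1/12 ✓
b·A²c: 227/672·28/227 = 1/24 ✓; 4 stages ⇒ order 4.

4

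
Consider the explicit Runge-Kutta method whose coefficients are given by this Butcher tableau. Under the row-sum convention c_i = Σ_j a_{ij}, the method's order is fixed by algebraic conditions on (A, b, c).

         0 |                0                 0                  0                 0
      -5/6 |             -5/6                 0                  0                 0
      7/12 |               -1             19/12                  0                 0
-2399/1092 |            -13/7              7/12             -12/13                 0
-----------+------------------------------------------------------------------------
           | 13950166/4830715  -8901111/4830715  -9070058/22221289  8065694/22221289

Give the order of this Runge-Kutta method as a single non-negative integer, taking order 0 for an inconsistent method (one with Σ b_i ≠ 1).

3

b = (13950166/4830715, -8901111/4830715, -9070058/22221289, 8065694/22221289)
c = (0, -5/6, 7/12, -2399/1092)
Ac = (0, 0, -95/72, -959/936)
Σ b_i: 13950166/4830715·1 + (-8901111/4830715)·1 + (-9070058/22221289)·1 + 8065694/22221289·1 = 1 ✓
b·c: (-8901111/4830715)·(-5/6) + (-9070058/22221289)·7/12 + 8065694/22221289·(-2399/1092) = 1/2 ✓
b·c²: (-8901111/4830715)·25/36 + (-9070058/22221289)·49/144 + 8065694/22221289·5755201/1192464 = 1/3 ✓
b·Ac: (-9070058/22221289)·(-95/72) + 8065694/22221289·(-959/936) = 1/6 ✓
b·c³: (-8901111/4830715)·(-125/216) + (-9070058/22221289)·343/1728 + 8065694/22221289·(-13806727199/1302170688) = -36249459955/12660337872 ≠ 1/4 ⇒ order 3.
b·(c∘Ac): (-9070058/22221289)·(-665/864) + 8065694/22221289·328663/146016 = 78686083/69562296 ≠ 1/8
b·Ac²: (-9070058/22221289)·475/432 + 8065694/22221289·511/5616 = -332602811/799966404 ≠ 1/12
b·A²c: 8065694/22221289·95/78 = 29470805/66663867 ≠ 1/24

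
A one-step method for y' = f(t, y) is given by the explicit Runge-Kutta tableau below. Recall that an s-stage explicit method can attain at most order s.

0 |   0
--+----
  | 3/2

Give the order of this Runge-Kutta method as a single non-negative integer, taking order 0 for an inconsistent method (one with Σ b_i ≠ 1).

0

b = (3/2)
c = (0)
Σ b_i: 3/2·1 = 3/2 ≠ 1 ⇒ order 0.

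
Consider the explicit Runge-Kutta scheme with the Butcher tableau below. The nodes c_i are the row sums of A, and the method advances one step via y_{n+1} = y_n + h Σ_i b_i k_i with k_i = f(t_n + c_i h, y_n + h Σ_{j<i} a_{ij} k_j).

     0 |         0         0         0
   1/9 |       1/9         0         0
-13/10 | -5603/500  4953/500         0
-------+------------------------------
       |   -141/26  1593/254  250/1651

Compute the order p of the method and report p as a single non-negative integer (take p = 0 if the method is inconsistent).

b = (-141/26, 1593/254, 250/1651)
c = (0, 1/9, -13/10)
Ac = (0, 0, 1651/1500)
Σ b_i: (-141/26)·1 + 1593/254·1 + 250/1651·1 = 1 ✓
b·c: 1593/254·1/9 + 250/1651·(-13/10) = 1/2 ✓
b·c²: 1593/254·1/81 + 250/1651·169/100 = 1/3 ✓
b·Ac: 250/1651·1651/1500 = 1/6 ✓; 3 stages ⇒ order 3.

3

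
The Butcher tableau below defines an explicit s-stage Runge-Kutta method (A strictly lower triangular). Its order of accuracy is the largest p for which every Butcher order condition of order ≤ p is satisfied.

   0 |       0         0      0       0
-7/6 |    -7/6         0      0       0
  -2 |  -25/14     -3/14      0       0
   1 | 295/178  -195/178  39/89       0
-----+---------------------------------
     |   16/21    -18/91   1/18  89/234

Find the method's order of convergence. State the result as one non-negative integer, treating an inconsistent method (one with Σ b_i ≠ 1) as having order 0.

4

b = (16/21, -18/91, 1/18, 89/234)
c = (0, -7/6, -2, 1)
Ac = (0, 0, 1/4, 143/356)
Σ b_i: 16/21·1 + (-18/91)·1 + 1/18·1 + 89/234·1 = 1 ✓
b·c: (-18/91)·(-7/6) + 1/18·(-2) + 89/234·1 = 1/2 ✓
b·c²: (-18/91)·49/36 + 1/18·4 + 89/234·1 = 1/3 ✓
b·Ac: 1/18·1/4 + 89/234·143/356 = 1/6 ✓
b·c³: (-18/91)·(-343/216) + 1/18·(-8) + 89/234·1 = 1/4 ✓
b·(c∘Ac): 1/18·(-1/2) + 89/234·143/356 = 1/8 ✓
b·Ac²: 1/18·(-7/24) + 89/234·559/2136 = 1/12 ✓
b·A²c: 89/234·39/356 = 1/24 ✓; 4 stages ⇒ order 4.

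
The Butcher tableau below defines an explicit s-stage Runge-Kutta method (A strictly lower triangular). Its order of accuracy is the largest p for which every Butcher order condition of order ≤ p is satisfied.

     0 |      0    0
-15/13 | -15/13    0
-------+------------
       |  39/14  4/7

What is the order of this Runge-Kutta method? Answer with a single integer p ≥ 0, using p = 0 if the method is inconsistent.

b = (39/14, 4/7)
c = (0, -15/13)
Σ b_i: 39/14·1 + 4/7·1 = 47/14 ≠ 1 ⇒ order 0.

0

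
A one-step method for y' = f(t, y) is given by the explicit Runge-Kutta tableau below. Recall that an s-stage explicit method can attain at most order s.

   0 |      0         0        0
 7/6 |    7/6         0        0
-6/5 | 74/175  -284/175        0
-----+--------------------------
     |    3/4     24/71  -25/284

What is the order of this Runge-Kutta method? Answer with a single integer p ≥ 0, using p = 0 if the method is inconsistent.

b = (3/4, 24/71, -25/284)
c = (0, 7/6, -6/5)
Ac = (0, 0, -142/75)
Σ b_i: 3/4·1 + 24/71·1 + (-25/284)·1 = 1 ✓
b·c: 24/71·7/6 + (-25/284)·(-6/5) = 1/2 ✓
b·c²: 24/71·49/36 + (-25/284)·36/25 = 1/3 ✓
b·Ac: (-25/284)·(-142/75) = 1/6 ✓; 3 stages ⇒ order 3.

3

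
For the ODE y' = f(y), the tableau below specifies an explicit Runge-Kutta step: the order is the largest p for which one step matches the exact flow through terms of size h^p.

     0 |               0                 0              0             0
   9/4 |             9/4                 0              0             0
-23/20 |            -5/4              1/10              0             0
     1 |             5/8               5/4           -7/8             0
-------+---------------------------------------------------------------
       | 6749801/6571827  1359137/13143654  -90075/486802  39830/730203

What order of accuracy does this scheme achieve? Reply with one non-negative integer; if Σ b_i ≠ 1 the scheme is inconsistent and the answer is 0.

3

b = (6749801/6571827, 1359137/13143654, -90075/486802, 39830/730203)
c = (0, 9/4, -23/20, 1)
Ac = (0, 0, 9/40, 611/160)
Σ b_i: 6749801/6571827·1 + 1359137/13143654·1 + (-90075/486802)·1 + 39830/730203·1 = 1 ✓
b·c: 1359137/13143654·9/4 + (-90075/486802)·(-23/20) + 39830/730203·1 = 1/2 ✓
b·c²: 1359137/13143654·81/16 + (-90075/486802)·529/400 + 39830/730203·1 = 1/3 ✓
b·Ac: (-90075/486802)·9/40 + 39830/730203·611/160 = 1/6 ✓
b·c³: 1359137/13143654·729/64 + (-90075/486802)·(-12167/8000) + 39830/730203·1 = 176863697/116832480 ≠ 1/4 ⇒ order 3.
b·(c∘Ac): (-90075/486802)·(-207/800) + 39830/730203·611/160 = 11971915/46732992 ≠ 1/8
b·Ac²: (-90075/486802)·81/160 + 39830/730203·16547/3200 = 11004619/58416240 ≠ 1/12
b·A²c: 39830/730203·(-63/320) = -83643/7788832 ≠ 1/24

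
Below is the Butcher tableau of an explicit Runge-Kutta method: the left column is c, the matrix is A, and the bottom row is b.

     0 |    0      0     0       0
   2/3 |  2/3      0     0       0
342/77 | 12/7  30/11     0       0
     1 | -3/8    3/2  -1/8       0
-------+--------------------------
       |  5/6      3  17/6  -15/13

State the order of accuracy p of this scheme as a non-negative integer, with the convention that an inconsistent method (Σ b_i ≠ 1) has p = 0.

b = (5/6, 3, 17/6, -15/13)
c = (0, 2/3, 342/77, 1)
Ac = (0, 0, 20/11, 137/308)
Σ b_i: 5/6·1 + 3·1 + 17/6·1 + (-15/13)·1 = 215/39 ≠ 1 ⇒ order 0.

0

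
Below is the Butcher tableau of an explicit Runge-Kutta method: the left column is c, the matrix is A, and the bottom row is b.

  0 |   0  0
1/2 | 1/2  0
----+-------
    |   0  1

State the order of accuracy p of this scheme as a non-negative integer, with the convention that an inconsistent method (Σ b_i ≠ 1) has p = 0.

b = (0, 1)
c = (0, 1/2)
Σ b_i: 1·1 = 1 ✓
b·c: 1·1/2 = 1/2 ✓; 2 stages ⇒ order 2.

2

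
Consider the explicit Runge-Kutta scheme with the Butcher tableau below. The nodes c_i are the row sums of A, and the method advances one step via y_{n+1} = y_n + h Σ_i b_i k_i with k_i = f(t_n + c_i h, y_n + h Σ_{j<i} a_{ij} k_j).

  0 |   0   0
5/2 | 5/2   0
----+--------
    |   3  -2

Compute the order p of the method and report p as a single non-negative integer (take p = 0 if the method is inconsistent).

1

b = (3, -2)
c = (0, 5/2)
Σ b_i: 3·1 + (-2)·1 = 1 ✓
b·c: (-2)·5/2 = -5 ≠ 1/2 ⇒ order 1.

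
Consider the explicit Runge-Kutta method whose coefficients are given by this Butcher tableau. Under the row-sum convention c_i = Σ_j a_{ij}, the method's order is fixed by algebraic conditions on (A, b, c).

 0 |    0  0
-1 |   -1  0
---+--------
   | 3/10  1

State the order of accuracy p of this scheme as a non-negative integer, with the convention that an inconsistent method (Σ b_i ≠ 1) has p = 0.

0

b = (3/10, 1)
c = (0, -1)
Σ b_i: 3/10·1 + 1·1 = 13/10 ≠ 1 ⇒ order 0.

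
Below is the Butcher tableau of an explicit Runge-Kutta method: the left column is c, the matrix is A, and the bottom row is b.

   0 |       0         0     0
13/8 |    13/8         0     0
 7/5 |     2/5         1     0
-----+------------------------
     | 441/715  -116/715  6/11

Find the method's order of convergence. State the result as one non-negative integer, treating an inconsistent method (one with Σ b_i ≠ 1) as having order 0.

b = (441/715, -116/715, 6/11)
c = (0, 13/8, 7/5)
Ac = (0, 0, 13/8)
Σ b_i: 441/715·1 + (-116/715)·1 + 6/11·1 = 1 ✓
b·c: (-116/715)·13/8 + 6/11·7/5 = 1/2 ✓
b·c²: (-116/715)·169/64 + 6/11·49/25 = 2819/4400 ≠ 1/3 ⇒ order 2.
b·Ac: 6/11·13/8 = 39/44 ≠ 1/6

2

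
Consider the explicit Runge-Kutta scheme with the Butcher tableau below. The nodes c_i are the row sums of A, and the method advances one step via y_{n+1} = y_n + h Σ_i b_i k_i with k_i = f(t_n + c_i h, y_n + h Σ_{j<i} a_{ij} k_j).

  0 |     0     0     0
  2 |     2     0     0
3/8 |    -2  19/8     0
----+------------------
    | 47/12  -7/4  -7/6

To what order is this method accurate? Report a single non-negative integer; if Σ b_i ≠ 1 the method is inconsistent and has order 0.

1

b = (47/12, -7/4, -7/6)
c = (0, 2, 3/8)
Ac = (0, 0, 19/4)
Σ b_i: 47/12·1 + (-7/4)·1 + (-7/6)·1 = 1 ✓
b·c: (-7/4)·2 + (-7/6)·3/8 = -63/16 ≠ 1/2 ⇒ order 1.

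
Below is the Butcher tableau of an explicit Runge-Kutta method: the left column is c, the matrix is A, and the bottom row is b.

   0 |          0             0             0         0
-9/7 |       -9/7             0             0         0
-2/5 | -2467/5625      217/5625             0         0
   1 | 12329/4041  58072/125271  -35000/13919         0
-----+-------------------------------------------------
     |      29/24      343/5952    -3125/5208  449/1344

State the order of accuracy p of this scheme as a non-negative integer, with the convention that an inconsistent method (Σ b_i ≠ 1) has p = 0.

b = (29/24, 343/5952, -3125/5208, 449/1344)
c = (0, -9/7, -2/5, 1)
Ac = (0, 0, -31/625, 184/449)
Σ b_i: 29/24·1 + 343/5952·1 + (-3125/5208)·1 + 449/1344·1 = 1 ✓
b·c: 343/5952·(-9/7) + (-3125/5208)·(-2/5) + 449/1344·1 = 1/2 ✓
b·c²: 343/5952·81/49 + (-3125/5208)·4/25 + 449/1344·1 = 1/3 ✓
b·Ac: (-3125/5208)·(-31/625) + 449/1344·184/449 = 1/6 ✓
b·c³: 343/5952·(-729/343) + (-3125/5208)·(-8/125) + 449/1344·1 = 1/4 ✓
b·(c∘Ac): (-3125/5208)·62/3125 + 449/1344·184/449 = 1/8 ✓
b·Ac²: (-3125/5208)·279/4375 + 449/1344·1144/3143 = 1/12 ✓
b·A²c: 449/1344·56/449 = 1/24 ✓; 4 stages ⇒ order 4.

4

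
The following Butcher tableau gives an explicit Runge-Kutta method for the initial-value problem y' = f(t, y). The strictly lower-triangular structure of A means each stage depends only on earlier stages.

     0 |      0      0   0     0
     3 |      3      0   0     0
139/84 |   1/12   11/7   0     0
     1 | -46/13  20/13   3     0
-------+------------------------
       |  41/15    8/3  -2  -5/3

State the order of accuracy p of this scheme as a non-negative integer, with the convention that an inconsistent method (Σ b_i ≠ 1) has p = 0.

b = (41/15, 8/3, -2, -5/3)
c = (0, 3, 139/84, 1)
Ac = (0, 0, 33/7, 3487/364)
Σ b_i: 41/15·1 + 8/3·1 + (-2)·1 + (-5/3)·1 = 26/15 ≠ 1 ⇒ order 0.

0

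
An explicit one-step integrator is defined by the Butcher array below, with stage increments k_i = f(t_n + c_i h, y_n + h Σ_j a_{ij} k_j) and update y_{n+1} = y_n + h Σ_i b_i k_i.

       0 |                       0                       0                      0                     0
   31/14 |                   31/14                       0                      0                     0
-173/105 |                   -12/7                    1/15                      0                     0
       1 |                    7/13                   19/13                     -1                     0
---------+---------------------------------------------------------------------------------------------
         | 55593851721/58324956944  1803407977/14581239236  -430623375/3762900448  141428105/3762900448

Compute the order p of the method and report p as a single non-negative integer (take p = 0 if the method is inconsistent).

3

b = (55593851721/58324956944, 1803407977/14581239236, -430623375/3762900448, 141428105/3762900448)
c = (0, 31/14, -173/105, 1)
Ac = (0, 0, 31/210, 13333/2730)
Σ b_i: 55593851721/58324956944·1 + 1803407977/14581239236·1 + (-430623375/3762900448)·1 + 141428105/3762900448·1 = 1 ✓
b·c: 1803407977/14581239236·31/14 + (-430623375/3762900448)·(-173/105) + 141428105/3762900448·1 = 1/2 ✓
b·c²: 1803407977/14581239236·961/196 + (-430623375/3762900448)·29929/11025 + 141428105/3762900448·1 = 1/3 ✓
b·Ac: (-430623375/3762900448)·31/210 + 141428105/3762900448·13333/2730 = 1/6 ✓
b·c³: 1803407977/14581239236·29791/2744 + (-430623375/3762900448)·(-5177717/1157625) + 141428105/3762900448·1 = 3139998105443/1659439097568 ≠ 1/4 ⇒ order 3.
b·(c∘Ac): (-430623375/3762900448)·(-5363/22050) + 141428105/3762900448·13333/2730 = 16704544183/79020909408 ≠ 1/8
b·Ac²: (-430623375/3762900448)·961/2940 + 141428105/3762900448·2551967/573300 = 307937570851/2370627282240 ≠ 1/12
b·A²c: 141428105/3762900448·(-31/210) = -125264893/22577402688 ≠ 1/24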